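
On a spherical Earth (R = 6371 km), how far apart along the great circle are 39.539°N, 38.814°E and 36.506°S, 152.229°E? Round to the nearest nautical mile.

7726 nmi

Δλ = 152.229 − 38.814 = 113.415°.
Δφ = -36.506 − 39.539 = -76.045°.
a = sin²(Δφ/2) + cos φ₁ · cos φ₂ · sin²(Δλ/2) = 0.812526.
c = 2·atan2(√a, √(1−a)) = 2.24600 rad → d = 6371·c ≈ 14309.23 km ≈ 7726.37 nmi.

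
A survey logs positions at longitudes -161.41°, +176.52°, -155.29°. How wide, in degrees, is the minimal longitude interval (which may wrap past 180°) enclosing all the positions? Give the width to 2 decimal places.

Sort the longitudes: -161.41°, -155.29°, +176.52°.
Eastward gaps between consecutive values (wrapping around): 6.12°, 331.81°, 22.07°.
Largest gap = 331.81° ⇒ minimal covering band is its complement: 360° − 331.81° = 28.19°.
Band runs from +176.52° eastward to -155.29°, crossing the antimeridian.

28.19°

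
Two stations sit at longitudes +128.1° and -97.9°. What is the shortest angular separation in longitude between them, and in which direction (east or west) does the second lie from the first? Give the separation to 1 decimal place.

Raw difference: -97.9 − 128.1 = -226.0°.
Normalise into (−180°, 180°]: -226.0° + 360° = 134.0°.
Positive ⇒ the second point lies to the east; separation 134.0°.

134.0° east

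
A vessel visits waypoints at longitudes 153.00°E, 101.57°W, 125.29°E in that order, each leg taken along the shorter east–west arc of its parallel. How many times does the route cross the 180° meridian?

2

Leg 1: +153.00° → -101.57°, shortest Δλ = 105.43° (east) — crosses 180°.
Leg 2: -101.57° → +125.29°, shortest Δλ = -133.14° (west) — crosses 180°.
Total crossings: 2.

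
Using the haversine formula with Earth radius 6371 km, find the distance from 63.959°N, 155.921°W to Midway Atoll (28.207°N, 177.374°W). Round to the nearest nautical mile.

Δλ = -177.374 − -155.921 = -21.453°.
Δφ = 28.207 − 63.959 = -35.752°.
a = sin²(Δφ/2) + cos φ₁ · cos φ₂ · sin²(Δλ/2) = 0.107625.
c = 2·atan2(√a, √(1−a)) = 0.66850 rad → d = 6371·c ≈ 4259.04 km ≈ 2299.70 nmi.

2300 nmi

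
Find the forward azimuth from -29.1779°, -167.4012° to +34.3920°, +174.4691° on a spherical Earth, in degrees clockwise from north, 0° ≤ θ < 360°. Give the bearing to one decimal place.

343.7°

Δλ = 174.4691 − -167.4012 = 341.8703°; wrapped into (−180°, 180°]: -18.1297°.
θ = atan2( sin Δλ · cos φ₂ , cos φ₁ · sin φ₂ − sin φ₁ · cos φ₂ · cos Δλ )
  = atan2(-0.25677, 0.87551) = -16.346° → normalised to [0°, 360°): 343.654°.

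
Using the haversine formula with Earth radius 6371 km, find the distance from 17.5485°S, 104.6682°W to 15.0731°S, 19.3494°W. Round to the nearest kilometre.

Δλ = -19.3494 − -104.6682 = 85.3188°.
Δφ = -15.0731 − -17.5485 = 2.4754°.
a = sin²(Δφ/2) + cos φ₁ · cos φ₂ · sin²(Δλ/2) = 0.423227.
c = 2·atan2(√a, √(1−a)) = 1.41664 rad → d = 6371·c ≈ 9025.42 km.

9025 km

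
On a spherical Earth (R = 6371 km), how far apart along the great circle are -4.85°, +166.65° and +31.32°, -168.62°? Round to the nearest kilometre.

4801 km

Δλ = -168.62 − 166.65 = -335.27°; wrapped into (−180°, 180°]: 24.73°.
Δφ = 31.32 − -4.85 = 36.17°.
a = sin²(Δφ/2) + cos φ₁ · cos φ₂ · sin²(Δλ/2) = 0.135398.
c = 2·atan2(√a, √(1−a)) = 0.75364 rad → d = 6371·c ≈ 4801.43 km.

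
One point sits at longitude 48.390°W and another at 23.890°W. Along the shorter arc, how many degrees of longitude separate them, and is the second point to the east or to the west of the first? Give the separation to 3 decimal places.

24.500° east

Raw difference: -23.890 − -48.390 = 24.5°.
Normalise into (−180°, 180°]: 24.5° stays 24.5°.
Positive ⇒ the second point lies to the east; separation 24.500°.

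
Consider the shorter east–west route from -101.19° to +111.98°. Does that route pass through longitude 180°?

Yes

Naïve |111.98 − -101.19| = 213.17° > 180°, so the shorter arc goes the other way round — across 180°.
Signed shortest Δλ = ((111.98 − -101.19 + 180) mod 360) − 180 = -146.83°.
Going west by 146.83° from -101.19° passes through 180° before reaching +111.98°.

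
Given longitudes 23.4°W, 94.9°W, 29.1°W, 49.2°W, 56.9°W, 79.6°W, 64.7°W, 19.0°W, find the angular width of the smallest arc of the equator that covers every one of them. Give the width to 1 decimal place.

75.9°

Sort the longitudes: -94.9°, -79.6°, -64.7°, -56.9°, -49.2°, -29.1°, -23.4°, -19.0°.
Eastward gaps between consecutive values (wrapping around): 15.3°, 14.9°, 7.8°, 7.7°, 20.1°, 5.7°, 4.4°, 284.1°.
Largest gap = 284.1° ⇒ minimal covering band is its complement: 360° − 284.1° = 75.9°.
Band runs from -94.9° eastward to -19.0°.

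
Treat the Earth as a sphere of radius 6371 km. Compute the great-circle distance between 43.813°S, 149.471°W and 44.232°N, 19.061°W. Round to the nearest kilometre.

Δλ = -19.061 − -149.471 = 130.410°.
Δφ = 44.232 − -43.813 = 88.045°.
a = sin²(Δφ/2) + cos φ₁ · cos φ₂ · sin²(Δλ/2) = 0.909052.
c = 2·atan2(√a, √(1−a)) = 2.52890 rad → d = 6371·c ≈ 16111.64 km.

16112 km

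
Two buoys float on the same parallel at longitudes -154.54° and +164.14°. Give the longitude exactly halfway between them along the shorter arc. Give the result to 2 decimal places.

-175.20°

Signed shortest Δλ from -154.54° to +164.14° is -41.32°.
Midpoint longitude = -154.54° + (-41.32°)/2 = -154.54° − 20.66° = -175.20°.
(The naïve average (-154.54 + +164.14)/2 = 4.8° is on the wrong side of the globe.)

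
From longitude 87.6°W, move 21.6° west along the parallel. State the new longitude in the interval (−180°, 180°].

109.2°W

Start at -87.6°; shift −21.6° → -109.2°.
-109.2° already lies in (−180°, 180°].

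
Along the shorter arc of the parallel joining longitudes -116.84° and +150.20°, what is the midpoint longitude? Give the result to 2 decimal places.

Signed shortest Δλ from -116.84° to +150.20° is -92.96°.
Midpoint longitude = -116.84° + (-92.96°)/2 = -116.84° − 46.48° = -163.32°.
(The naïve average (-116.84 + +150.20)/2 = 16.68° is on the wrong side of the globe.)

-163.32°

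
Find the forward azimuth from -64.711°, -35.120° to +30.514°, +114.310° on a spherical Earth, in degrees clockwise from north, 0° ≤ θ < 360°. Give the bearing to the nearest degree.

Δλ = 114.310 − -35.120 = 149.430°.
θ = atan2( sin Δλ · cos φ₂ , cos φ₁ · sin φ₂ − sin φ₁ · cos φ₂ · cos Δλ )
  = atan2(0.43815, -0.45377) = 136.003° → normalised to [0°, 360°): 136.003°.

136°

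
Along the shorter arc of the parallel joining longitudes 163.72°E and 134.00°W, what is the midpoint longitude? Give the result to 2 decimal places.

Signed shortest Δλ from +163.72° to -134.00° is +62.28°.
Midpoint longitude = +163.72° + (+62.28°)/2 = +163.72° + 31.14° = +194.86°.
Normalise into (−180°, 180°]: -165.14°.
(The naïve average (+163.72 + -134.00)/2 = 14.86° is on the wrong side of the globe.)

165.14°W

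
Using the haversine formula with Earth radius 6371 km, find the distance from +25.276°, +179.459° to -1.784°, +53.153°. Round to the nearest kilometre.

Δλ = 53.153 − 179.459 = -126.306°.
Δφ = -1.784 − 25.276 = -27.060°.
a = sin²(Δφ/2) + cos φ₁ · cos φ₂ · sin²(Δλ/2) = 0.774222.
c = 2·atan2(√a, √(1−a)) = 2.15130 rad → d = 6371·c ≈ 13705.92 km.

13706 km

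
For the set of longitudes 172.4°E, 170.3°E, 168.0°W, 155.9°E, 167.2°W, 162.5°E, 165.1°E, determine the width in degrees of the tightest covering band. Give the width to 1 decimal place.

36.9°

Sort the longitudes: -168.0°, -167.2°, +155.9°, +162.5°, +165.1°, +170.3°, +172.4°.
Eastward gaps between consecutive values (wrapping around): 0.8°, 323.1°, 6.6°, 2.6°, 5.2°, 2.1°, 19.6°.
Largest gap = 323.1° ⇒ minimal covering band is its complement: 360° − 323.1° = 36.9°.
Band runs from +155.9° eastward to -167.2°, crossing the antimeridian.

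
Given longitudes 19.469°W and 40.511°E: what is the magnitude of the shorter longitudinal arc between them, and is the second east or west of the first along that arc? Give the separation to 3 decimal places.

Raw difference: 40.511 − -19.469 = 59.98°.
Normalise into (−180°, 180°]: 59.98° stays 59.98°.
Positive ⇒ the second point lies to the east; separation 59.980°.

59.980° east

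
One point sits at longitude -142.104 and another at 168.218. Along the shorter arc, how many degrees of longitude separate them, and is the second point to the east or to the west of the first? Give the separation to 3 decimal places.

49.678° west

Raw difference: 168.218 − -142.104 = 310.322°.
Normalise into (−180°, 180°]: 310.322° − 360° = -49.678°.
Negative ⇒ the second point lies to the west; separation 49.678°.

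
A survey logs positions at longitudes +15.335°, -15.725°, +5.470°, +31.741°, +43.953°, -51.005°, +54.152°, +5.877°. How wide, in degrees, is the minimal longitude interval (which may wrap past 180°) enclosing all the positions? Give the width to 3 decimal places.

105.157°

Sort the longitudes: -51.005°, -15.725°, +5.470°, +5.877°, +15.335°, +31.741°, +43.953°, +54.152°.
Eastward gaps between consecutive values (wrapping around): 35.280°, 21.195°, 0.407°, 9.458°, 16.406°, 12.212°, 10.199°, 254.843°.
Largest gap = 254.843° ⇒ minimal covering band is its complement: 360° − 254.843° = 105.157°.
Band runs from -51.005° eastward to +54.152°.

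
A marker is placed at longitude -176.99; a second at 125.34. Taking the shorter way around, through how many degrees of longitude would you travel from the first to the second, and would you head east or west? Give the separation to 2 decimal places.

Raw difference: 125.34 − -176.99 = 302.33°.
Normalise into (−180°, 180°]: 302.33° − 360° = -57.67°.
Negative ⇒ the second point lies to the west; separation 57.67°.

57.67° west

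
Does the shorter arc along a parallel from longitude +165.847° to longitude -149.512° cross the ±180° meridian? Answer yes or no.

Naïve |-149.512 − 165.847| = 315.359° > 180°, so the shorter arc goes the other way round — across 180°.
Signed shortest Δλ = ((-149.512 − 165.847 + 180) mod 360) − 180 = 44.641°.
Going east by 44.641° from +165.847° passes through 180° before reaching -149.512°.

Yes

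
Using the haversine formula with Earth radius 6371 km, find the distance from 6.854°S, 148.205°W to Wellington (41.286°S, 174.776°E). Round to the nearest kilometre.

5292 km

Δλ = 174.776 − -148.205 = 322.981°; wrapped into (−180°, 180°]: -37.019°.
Δφ = -41.286 − -6.854 = -34.432°.
a = sin²(Δφ/2) + cos φ₁ · cos φ₂ · sin²(Δλ/2) = 0.162790.
c = 2·atan2(√a, √(1−a)) = 0.83062 rad → d = 6371·c ≈ 5291.86 km.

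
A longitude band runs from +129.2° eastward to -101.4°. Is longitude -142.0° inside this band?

Yes

Band width going east from +129.2° to -101.4°: ((-101.4 − 129.2) mod 360) = 129.4°.
Offset of -142.0° east of the west edge: ((-142.0 − 129.2) mod 360) = 88.8°.
88.8° ≤ 129.4° ⇒ inside.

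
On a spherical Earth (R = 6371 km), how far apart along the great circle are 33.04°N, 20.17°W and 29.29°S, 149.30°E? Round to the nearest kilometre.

18931 km

Δλ = 149.30 − -20.17 = 169.47°.
Δφ = -29.29 − 33.04 = -62.33°.
a = sin²(Δφ/2) + cos φ₁ · cos φ₂ · sin²(Δλ/2) = 0.992773.
c = 2·atan2(√a, √(1−a)) = 2.97137 rad → d = 6371·c ≈ 18930.57 km.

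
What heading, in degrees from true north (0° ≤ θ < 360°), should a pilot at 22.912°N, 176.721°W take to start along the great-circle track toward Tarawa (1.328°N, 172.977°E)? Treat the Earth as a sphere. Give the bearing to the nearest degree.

Δλ = 172.977 − -176.721 = 349.698°; wrapped into (−180°, 180°]: -10.302°.
θ = atan2( sin Δλ · cos φ₂ , cos φ₁ · sin φ₂ − sin φ₁ · cos φ₂ · cos Δλ )
  = atan2(-0.17879, -0.36159) = -153.690° → normalised to [0°, 360°): 206.310°.

206°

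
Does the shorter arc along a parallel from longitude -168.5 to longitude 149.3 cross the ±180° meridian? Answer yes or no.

Yes

Naïve |149.3 − -168.5| = 317.8° > 180°, so the shorter arc goes the other way round — across 180°.
Signed shortest Δλ = ((149.3 − -168.5 + 180) mod 360) − 180 = -42.2°.
Going west by 42.2° from -168.5° passes through 180° before reaching +149.3°.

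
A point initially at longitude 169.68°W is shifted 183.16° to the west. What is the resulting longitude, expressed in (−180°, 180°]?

7.16°E

Start at -169.68°; shift −183.16° → -352.84°.
-352.84° lies outside (−180°, 180°]; add 360° → +7.16°.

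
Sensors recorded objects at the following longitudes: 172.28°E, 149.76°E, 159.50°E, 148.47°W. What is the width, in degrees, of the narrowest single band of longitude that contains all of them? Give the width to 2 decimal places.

Sort the longitudes: -148.47°, +149.76°, +159.50°, +172.28°.
Eastward gaps between consecutive values (wrapping around): 298.23°, 9.74°, 12.78°, 39.25°.
Largest gap = 298.23° ⇒ minimal covering band is its complement: 360° − 298.23° = 61.77°.
Band runs from +149.76° eastward to -148.47°, crossing the antimeridian.

61.77°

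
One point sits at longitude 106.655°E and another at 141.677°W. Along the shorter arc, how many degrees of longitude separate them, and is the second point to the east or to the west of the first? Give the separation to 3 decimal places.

111.668° east

Raw difference: -141.677 − 106.655 = -248.332°.
Normalise into (−180°, 180°]: -248.332° + 360° = 111.668°.
Positive ⇒ the second point lies to the east; separation 111.668°.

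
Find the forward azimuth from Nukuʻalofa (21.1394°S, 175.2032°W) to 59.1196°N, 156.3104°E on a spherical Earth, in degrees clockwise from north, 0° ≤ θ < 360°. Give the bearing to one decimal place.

345.7°

Δλ = 156.3104 − -175.2032 = 331.5136°; wrapped into (−180°, 180°]: -28.4864°.
θ = atan2( sin Δλ · cos φ₂ , cos φ₁ · sin φ₂ − sin φ₁ · cos φ₂ · cos Δλ )
  = atan2(-0.24479, 0.96317) = -14.260° → normalised to [0°, 360°): 345.740°.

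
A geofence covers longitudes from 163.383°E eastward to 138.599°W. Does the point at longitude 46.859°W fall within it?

Band width going east from +163.383° to -138.599°: ((-138.599 − 163.383) mod 360) = 58.018°.
Offset of -46.859° east of the west edge: ((-46.859 − 163.383) mod 360) = 149.758°.
149.758° > 58.018° ⇒ outside.

No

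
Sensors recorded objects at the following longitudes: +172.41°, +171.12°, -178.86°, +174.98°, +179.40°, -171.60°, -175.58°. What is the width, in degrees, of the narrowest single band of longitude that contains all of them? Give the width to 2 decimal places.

Sort the longitudes: -178.86°, -175.58°, -171.60°, +171.12°, +172.41°, +174.98°, +179.40°.
Eastward gaps between consecutive values (wrapping around): 3.28°, 3.98°, 342.72°, 1.29°, 2.57°, 4.42°, 1.74°.
Largest gap = 342.72° ⇒ minimal covering band is its complement: 360° − 342.72° = 17.28°.
Band runs from +171.12° eastward to -171.60°, crossing the antimeridian.

17.28°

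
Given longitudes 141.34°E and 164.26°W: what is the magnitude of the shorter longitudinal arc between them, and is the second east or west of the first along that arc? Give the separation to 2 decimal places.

Raw difference: -164.26 − 141.34 = -305.6°.
Normalise into (−180°, 180°]: -305.6° + 360° = 54.4°.
Positive ⇒ the second point lies to the east; separation 54.40°.

54.40° east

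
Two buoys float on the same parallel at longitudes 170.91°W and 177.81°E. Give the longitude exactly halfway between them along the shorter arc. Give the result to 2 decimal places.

176.55°W

Signed shortest Δλ from -170.91° to +177.81° is -11.28°.
Midpoint longitude = -170.91° + (-11.28°)/2 = -170.91° − 5.64° = -176.55°.
(The naïve average (-170.91 + +177.81)/2 = 3.45° is on the wrong side of the globe.)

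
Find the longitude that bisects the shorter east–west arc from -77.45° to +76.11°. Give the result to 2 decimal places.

Signed shortest Δλ from -77.45° to +76.11° is +153.56°.
Midpoint longitude = -77.45° + (+153.56°)/2 = -77.45° + 76.78° = -0.67°.

-0.67°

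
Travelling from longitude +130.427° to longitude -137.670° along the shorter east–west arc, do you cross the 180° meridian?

Yes

Naïve |-137.670 − 130.427| = 268.097° > 180°, so the shorter arc goes the other way round — across 180°.
Signed shortest Δλ = ((-137.670 − 130.427 + 180) mod 360) − 180 = 91.903°.
Going east by 91.903° from +130.427° passes through 180° before reaching -137.670°.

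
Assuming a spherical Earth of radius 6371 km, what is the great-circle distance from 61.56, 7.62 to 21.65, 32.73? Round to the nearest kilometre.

Δλ = 32.73 − 7.62 = 25.11°.
Δφ = 21.65 − 61.56 = -39.91°.
a = sin²(Δφ/2) + cos φ₁ · cos φ₂ · sin²(Δλ/2) = 0.137389.
c = 2·atan2(√a, √(1−a)) = 0.75944 rad → d = 6371·c ≈ 4838.40 km.

4838 km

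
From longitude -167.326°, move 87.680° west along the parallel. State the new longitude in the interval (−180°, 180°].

+104.994°

Start at -167.326°; shift −87.680° → -255.006°.
-255.006° lies outside (−180°, 180°]; add 360° → +104.994°.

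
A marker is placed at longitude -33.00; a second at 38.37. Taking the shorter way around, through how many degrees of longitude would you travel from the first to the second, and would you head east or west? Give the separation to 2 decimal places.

Raw difference: 38.37 − -33.00 = 71.37°.
Normalise into (−180°, 180°]: 71.37° stays 71.37°.
Positive ⇒ the second point lies to the east; separation 71.37°.

71.37° east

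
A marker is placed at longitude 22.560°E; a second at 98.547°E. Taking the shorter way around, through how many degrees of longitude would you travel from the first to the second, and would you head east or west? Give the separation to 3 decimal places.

Raw difference: 98.547 − 22.560 = 75.987°.
Normalise into (−180°, 180°]: 75.987° stays 75.987°.
Positive ⇒ the second point lies to the east; separation 75.987°.

75.987° east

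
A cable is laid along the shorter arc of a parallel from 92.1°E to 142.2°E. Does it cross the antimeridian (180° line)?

Signed shortest Δλ = ((142.2 − 92.1 + 180) mod 360) − 180 = 50.1°.
Going east by 50.1° from +92.1° reaches +142.2° without touching 180°.

No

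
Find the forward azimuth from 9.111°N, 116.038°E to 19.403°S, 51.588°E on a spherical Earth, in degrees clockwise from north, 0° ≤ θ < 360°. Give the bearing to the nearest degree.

245°

Δλ = 51.588 − 116.038 = -64.450°.
θ = atan2( sin Δλ · cos φ₂ , cos φ₁ · sin φ₂ − sin φ₁ · cos φ₂ · cos Δλ )
  = atan2(-0.85097, -0.39244) = -114.757° → normalised to [0°, 360°): 245.243°.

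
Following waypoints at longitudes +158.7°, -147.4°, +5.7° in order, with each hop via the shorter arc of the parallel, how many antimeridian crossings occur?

1

Leg 1: +158.7° → -147.4°, shortest Δλ = 53.9° (east) — crosses 180°.
Leg 2: -147.4° → +5.7°, shortest Δλ = 153.1° (east) — does not cross 180°.
Total crossings: 1.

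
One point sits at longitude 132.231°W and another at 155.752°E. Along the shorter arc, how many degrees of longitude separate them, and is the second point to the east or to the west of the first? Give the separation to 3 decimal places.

Raw difference: 155.752 − -132.231 = 287.983°.
Normalise into (−180°, 180°]: 287.983° − 360° = -72.017°.
Negative ⇒ the second point lies to the west; separation 72.017°.

72.017° west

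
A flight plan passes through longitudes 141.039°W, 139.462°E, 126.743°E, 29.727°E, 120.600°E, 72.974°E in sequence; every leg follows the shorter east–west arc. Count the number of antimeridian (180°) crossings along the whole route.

1

Leg 1: -141.039° → +139.462°, shortest Δλ = -79.499° (west) — crosses 180°.
Leg 2: +139.462° → +126.743°, shortest Δλ = -12.719° (west) — does not cross 180°.
Leg 3: +126.743° → +29.727°, shortest Δλ = -97.016° (west) — does not cross 180°.
Leg 4: +29.727° → +120.600°, shortest Δλ = 90.873° (east) — does not cross 180°.
Leg 5: +120.600° → +72.974°, shortest Δλ = -47.626° (west) — does not cross 180°.
Total crossings: 1.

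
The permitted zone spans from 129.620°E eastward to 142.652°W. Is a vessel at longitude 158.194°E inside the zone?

Yes

Band width going east from +129.620° to -142.652°: ((-142.652 − 129.620) mod 360) = 87.728°.
Offset of +158.194° east of the west edge: ((158.194 − 129.620) mod 360) = 28.574°.
28.574° ≤ 87.728° ⇒ inside.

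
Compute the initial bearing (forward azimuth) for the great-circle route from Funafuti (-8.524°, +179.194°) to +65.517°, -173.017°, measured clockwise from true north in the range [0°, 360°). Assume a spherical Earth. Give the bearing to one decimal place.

3.3°

Δλ = -173.017 − 179.194 = -352.211°; wrapped into (−180°, 180°]: 7.789°.
θ = atan2( sin Δλ · cos φ₂ , cos φ₁ · sin φ₂ − sin φ₁ · cos φ₂ · cos Δλ )
  = atan2(0.05616, 0.96089) = 3.345° → normalised to [0°, 360°): 3.345°.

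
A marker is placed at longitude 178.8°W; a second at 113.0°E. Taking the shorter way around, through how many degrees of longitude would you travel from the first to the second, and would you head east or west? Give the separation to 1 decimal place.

Raw difference: 113.0 − -178.8 = 291.8°.
Normalise into (−180°, 180°]: 291.8° − 360° = -68.2°.
Negative ⇒ the second point lies to the west; separation 68.2°.

68.2° west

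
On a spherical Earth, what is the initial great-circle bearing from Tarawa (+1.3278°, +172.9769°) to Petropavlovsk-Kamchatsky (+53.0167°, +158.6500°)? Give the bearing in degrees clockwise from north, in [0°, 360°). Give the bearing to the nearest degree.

Δλ = 158.6500 − 172.9769 = -14.3269°.
θ = atan2( sin Δλ · cos φ₂ , cos φ₁ · sin φ₂ − sin φ₁ · cos φ₂ · cos Δλ )
  = atan2(-0.14886, 0.78509) = -10.737° → normalised to [0°, 360°): 349.263°.

349°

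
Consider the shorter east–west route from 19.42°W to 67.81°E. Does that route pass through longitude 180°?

Signed shortest Δλ = ((67.81 − -19.42 + 180) mod 360) − 180 = 87.23°.
Going east by 87.23° from -19.42° reaches +67.81° without touching 180°.

No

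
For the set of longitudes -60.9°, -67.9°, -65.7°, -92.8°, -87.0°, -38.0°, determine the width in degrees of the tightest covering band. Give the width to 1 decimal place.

Sort the longitudes: -92.8°, -87.0°, -67.9°, -65.7°, -60.9°, -38.0°.
Eastward gaps between consecutive values (wrapping around): 5.8°, 19.1°, 2.2°, 4.8°, 22.9°, 305.2°.
Largest gap = 305.2° ⇒ minimal covering band is its complement: 360° − 305.2° = 54.8°.
Band runs from -92.8° eastward to -38.0°.

54.8°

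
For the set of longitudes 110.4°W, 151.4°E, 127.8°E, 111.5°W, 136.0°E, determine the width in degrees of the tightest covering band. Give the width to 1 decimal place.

121.8°

Sort the longitudes: -111.5°, -110.4°, +127.8°, +136.0°, +151.4°.
Eastward gaps between consecutive values (wrapping around): 1.1°, 238.2°, 8.2°, 15.4°, 97.1°.
Largest gap = 238.2° ⇒ minimal covering band is its complement: 360° − 238.2° = 121.8°.
Band runs from +127.8° eastward to -110.4°, crossing the antimeridian.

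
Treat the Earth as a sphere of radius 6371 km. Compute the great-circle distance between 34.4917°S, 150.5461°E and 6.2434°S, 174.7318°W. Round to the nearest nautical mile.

Δλ = -174.7318 − 150.5461 = -325.2779°; wrapped into (−180°, 180°]: 34.7221°.
Δφ = -6.2434 − -34.4917 = 28.2483°.
a = sin²(Δφ/2) + cos φ₁ · cos φ₂ · sin²(Δλ/2) = 0.132498.
c = 2·atan2(√a, √(1−a)) = 0.74512 rad → d = 6371·c ≈ 4747.18 km ≈ 2563.27 nmi.

2563 nmi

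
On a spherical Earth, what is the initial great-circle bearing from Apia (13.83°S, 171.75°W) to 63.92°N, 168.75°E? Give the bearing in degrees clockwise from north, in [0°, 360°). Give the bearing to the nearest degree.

Δλ = 168.75 − -171.75 = 340.50°; wrapped into (−180°, 180°]: -19.50°.
θ = atan2( sin Δλ · cos φ₂ , cos φ₁ · sin φ₂ − sin φ₁ · cos φ₂ · cos Δλ )
  = atan2(-0.14675, 0.97120) = -8.592° → normalised to [0°, 360°): 351.408°.

351°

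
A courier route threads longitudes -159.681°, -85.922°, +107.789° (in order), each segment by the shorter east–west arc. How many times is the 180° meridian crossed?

Leg 1: -159.681° → -85.922°, shortest Δλ = 73.759° (east) — does not cross 180°.
Leg 2: -85.922° → +107.789°, shortest Δλ = -166.289° (west) — crosses 180°.
Total crossings: 1.

1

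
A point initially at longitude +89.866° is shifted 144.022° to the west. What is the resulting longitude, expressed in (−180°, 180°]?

Start at +89.866°; shift −144.022° → -54.156°.
-54.156° already lies in (−180°, 180°].

-54.156°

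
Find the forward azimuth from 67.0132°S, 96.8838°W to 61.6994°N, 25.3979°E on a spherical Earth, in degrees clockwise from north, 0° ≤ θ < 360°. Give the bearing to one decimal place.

Δλ = 25.3979 − -96.8838 = 122.2817°.
θ = atan2( sin Δλ · cos φ₂ , cos φ₁ · sin φ₂ − sin φ₁ · cos φ₂ · cos Δλ )
  = atan2(0.40082, 0.11074) = 74.555° → normalised to [0°, 360°): 74.555°.

74.6°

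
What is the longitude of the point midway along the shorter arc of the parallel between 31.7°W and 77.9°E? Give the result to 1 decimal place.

23.1°E

Signed shortest Δλ from -31.7° to +77.9° is +109.6°.
Midpoint longitude = -31.7° + (+109.6°)/2 = -31.7° + 54.8° = +23.1°.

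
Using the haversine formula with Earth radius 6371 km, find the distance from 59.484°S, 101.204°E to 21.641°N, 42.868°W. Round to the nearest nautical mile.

8071 nmi

Δλ = -42.868 − 101.204 = -144.072°.
Δφ = 21.641 − -59.484 = 81.125°.
a = sin²(Δφ/2) + cos φ₁ · cos φ₂ · sin²(Δλ/2) = 0.849951.
c = 2·atan2(√a, √(1−a)) = 2.34606 rad → d = 6371·c ≈ 14946.72 km ≈ 8070.58 nmi.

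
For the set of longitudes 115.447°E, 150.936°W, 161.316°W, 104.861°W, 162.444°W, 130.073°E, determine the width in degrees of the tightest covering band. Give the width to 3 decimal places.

139.692°

Sort the longitudes: -162.444°, -161.316°, -150.936°, -104.861°, +115.447°, +130.073°.
Eastward gaps between consecutive values (wrapping around): 1.128°, 10.380°, 46.075°, 220.308°, 14.626°, 67.483°.
Largest gap = 220.308° ⇒ minimal covering band is its complement: 360° − 220.308° = 139.692°.
Band runs from +115.447° eastward to -104.861°, crossing the antimeridian.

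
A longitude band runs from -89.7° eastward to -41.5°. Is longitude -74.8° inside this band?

Band width going east from -89.7° to -41.5°: ((-41.5 − -89.7) mod 360) = 48.2°.
Offset of -74.8° east of the west edge: ((-74.8 − -89.7) mod 360) = 14.9°.
14.9° ≤ 48.2° ⇒ inside.

Yes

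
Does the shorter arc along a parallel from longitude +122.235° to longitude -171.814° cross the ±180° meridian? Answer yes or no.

Naïve |-171.814 − 122.235| = 294.049° > 180°, so the shorter arc goes the other way round — across 180°.
Signed shortest Δλ = ((-171.814 − 122.235 + 180) mod 360) − 180 = 65.951°.
Going east by 65.951° from +122.235° passes through 180° before reaching -171.814°.

Yes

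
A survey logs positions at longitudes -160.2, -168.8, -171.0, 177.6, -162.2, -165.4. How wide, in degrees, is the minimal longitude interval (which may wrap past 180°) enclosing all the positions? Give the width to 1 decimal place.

Sort the longitudes: -171.0°, -168.8°, -165.4°, -162.2°, -160.2°, +177.6°.
Eastward gaps between consecutive values (wrapping around): 2.2°, 3.4°, 3.2°, 2.0°, 337.8°, 11.4°.
Largest gap = 337.8° ⇒ minimal covering band is its complement: 360° − 337.8° = 22.2°.
Band runs from +177.6° eastward to -160.2°, crossing the antimeridian.

22.2°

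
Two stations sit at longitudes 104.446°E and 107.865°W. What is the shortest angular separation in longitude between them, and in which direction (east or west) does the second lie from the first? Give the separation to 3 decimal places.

147.689° east

Raw difference: -107.865 − 104.446 = -212.311°.
Normalise into (−180°, 180°]: -212.311° + 360° = 147.689°.
Positive ⇒ the second point lies to the east; separation 147.689°.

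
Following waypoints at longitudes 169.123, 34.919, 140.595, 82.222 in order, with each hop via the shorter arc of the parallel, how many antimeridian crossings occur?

Leg 1: +169.123° → +34.919°, shortest Δλ = -134.204° (west) — does not cross 180°.
Leg 2: +34.919° → +140.595°, shortest Δλ = 105.676° (east) — does not cross 180°.
Leg 3: +140.595° → +82.222°, shortest Δλ = -58.373° (west) — does not cross 180°.
Total crossings: 0.

0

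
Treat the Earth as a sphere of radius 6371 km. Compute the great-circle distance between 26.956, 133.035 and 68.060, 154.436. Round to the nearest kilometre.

4789 km

Δλ = 154.436 − 133.035 = 21.401°.
Δφ = 68.060 − 26.956 = 41.104°.
a = sin²(Δφ/2) + cos φ₁ · cos φ₂ · sin²(Δλ/2) = 0.134723.
c = 2·atan2(√a, √(1−a)) = 0.75166 rad → d = 6371·c ≈ 4788.85 km.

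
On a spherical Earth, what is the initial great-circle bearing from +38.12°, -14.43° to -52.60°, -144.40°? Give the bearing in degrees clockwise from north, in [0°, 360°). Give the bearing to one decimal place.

230.5°

Δλ = -144.40 − -14.43 = -129.97°.
θ = atan2( sin Δλ · cos φ₂ , cos φ₁ · sin φ₂ − sin φ₁ · cos φ₂ · cos Δλ )
  = atan2(-0.46548, -0.38413) = -129.530° → normalised to [0°, 360°): 230.470°.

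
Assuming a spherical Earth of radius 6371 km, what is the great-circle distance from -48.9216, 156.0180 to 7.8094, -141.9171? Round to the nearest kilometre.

8708 km

Δλ = -141.9171 − 156.0180 = -297.9351°; wrapped into (−180°, 180°]: 62.0649°.
Δφ = 7.8094 − -48.9216 = 56.7310°.
a = sin²(Δφ/2) + cos φ₁ · cos φ₂ · sin²(Δλ/2) = 0.398727.
c = 2·atan2(√a, √(1−a)) = 1.36684 rad → d = 6371·c ≈ 8708.13 km.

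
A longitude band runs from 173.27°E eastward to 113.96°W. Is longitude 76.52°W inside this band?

Band width going east from +173.27° to -113.96°: ((-113.96 − 173.27) mod 360) = 72.77°.
Offset of -76.52° east of the west edge: ((-76.52 − 173.27) mod 360) = 110.21°.
110.21° > 72.77° ⇒ outside.

No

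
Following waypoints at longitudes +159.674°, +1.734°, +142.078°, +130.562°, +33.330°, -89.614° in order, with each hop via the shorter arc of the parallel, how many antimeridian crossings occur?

Leg 1: +159.674° → +1.734°, shortest Δλ = -157.94° (west) — does not cross 180°.
Leg 2: +1.734° → +142.078°, shortest Δλ = 140.344° (east) — does not cross 180°.
Leg 3: +142.078° → +130.562°, shortest Δλ = -11.516° (west) — does not cross 180°.
Leg 4: +130.562° → +33.330°, shortest Δλ = -97.232° (west) — does not cross 180°.
Leg 5: +33.330° → -89.614°, shortest Δλ = -122.944° (west) — does not cross 180°.
Total crossings: 0.

0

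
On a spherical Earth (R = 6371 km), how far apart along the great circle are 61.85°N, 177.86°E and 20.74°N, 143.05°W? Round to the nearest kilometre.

5460 km

Δλ = -143.05 − 177.86 = -320.91°; wrapped into (−180°, 180°]: 39.09°.
Δφ = 20.74 − 61.85 = -41.11°.
a = sin²(Δφ/2) + cos φ₁ · cos φ₂ · sin²(Δλ/2) = 0.172657.
c = 2·atan2(√a, √(1−a)) = 0.85703 rad → d = 6371·c ≈ 5460.12 km.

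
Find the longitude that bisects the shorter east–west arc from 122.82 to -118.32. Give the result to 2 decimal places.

-177.75°

Signed shortest Δλ from +122.82° to -118.32° is +118.86°.
Midpoint longitude = +122.82° + (+118.86°)/2 = +122.82° + 59.43° = +182.25°.
Normalise into (−180°, 180°]: -177.75°.
(The naïve average (+122.82 + -118.32)/2 = 2.25° is on the wrong side of the globe.)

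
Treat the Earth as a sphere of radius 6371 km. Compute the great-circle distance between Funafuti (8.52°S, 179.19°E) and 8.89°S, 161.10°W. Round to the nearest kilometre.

2167 km

Δλ = -161.10 − 179.19 = -340.29°; wrapped into (−180°, 180°]: 19.71°.
Δφ = -8.89 − -8.52 = -0.37°.
a = sin²(Δφ/2) + cos φ₁ · cos φ₂ · sin²(Δλ/2) = 0.028633.
c = 2·atan2(√a, √(1−a)) = 0.34006 rad → d = 6371·c ≈ 2166.54 km.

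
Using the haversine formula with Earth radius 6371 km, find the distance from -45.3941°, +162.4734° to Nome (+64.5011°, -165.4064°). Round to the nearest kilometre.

Δλ = -165.4064 − 162.4734 = -327.8798°; wrapped into (−180°, 180°]: 32.1202°.
Δφ = 64.5011 − -45.3941 = 109.8952°.
a = sin²(Δφ/2) + cos φ₁ · cos φ₂ · sin²(Δλ/2) = 0.693287.
c = 2·atan2(√a, √(1−a)) = 1.96771 rad → d = 6371·c ≈ 12536.28 km.

12536 km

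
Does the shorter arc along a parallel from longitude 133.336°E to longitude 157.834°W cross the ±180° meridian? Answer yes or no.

Naïve |-157.834 − 133.336| = 291.17° > 180°, so the shorter arc goes the other way round — across 180°.
Signed shortest Δλ = ((-157.834 − 133.336 + 180) mod 360) − 180 = 68.83°.
Going east by 68.83° from +133.336° passes through 180° before reaching -157.834°.

Yes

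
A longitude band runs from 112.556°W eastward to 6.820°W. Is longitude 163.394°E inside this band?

Band width going east from -112.556° to -6.820°: ((-6.820 − -112.556) mod 360) = 105.736°.
Offset of +163.394° east of the west edge: ((163.394 − -112.556) mod 360) = 275.950°.
275.950° > 105.736° ⇒ outside.

No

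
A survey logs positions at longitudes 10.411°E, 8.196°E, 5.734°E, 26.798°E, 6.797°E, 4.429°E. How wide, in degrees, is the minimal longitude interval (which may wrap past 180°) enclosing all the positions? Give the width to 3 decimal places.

22.369°

Sort the longitudes: +4.429°, +5.734°, +6.797°, +8.196°, +10.411°, +26.798°.
Eastward gaps between consecutive values (wrapping around): 1.305°, 1.063°, 1.399°, 2.215°, 16.387°, 337.631°.
Largest gap = 337.631° ⇒ minimal covering band is its complement: 360° − 337.631° = 22.369°.
Band runs from +4.429° eastward to +26.798°.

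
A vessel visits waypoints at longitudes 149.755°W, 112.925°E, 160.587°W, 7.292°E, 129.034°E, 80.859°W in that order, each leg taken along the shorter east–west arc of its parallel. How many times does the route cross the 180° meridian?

3

Leg 1: -149.755° → +112.925°, shortest Δλ = -97.32° (west) — crosses 180°.
Leg 2: +112.925° → -160.587°, shortest Δλ = 86.488° (east) — crosses 180°.
Leg 3: -160.587° → +7.292°, shortest Δλ = 167.879° (east) — does not cross 180°.
Leg 4: +7.292° → +129.034°, shortest Δλ = 121.742° (east) — does not cross 180°.
Leg 5: +129.034° → -80.859°, shortest Δλ = 150.107° (east) — crosses 180°.
Total crossings: 3.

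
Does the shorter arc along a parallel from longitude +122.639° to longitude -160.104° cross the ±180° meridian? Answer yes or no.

Naïve |-160.104 − 122.639| = 282.743° > 180°, so the shorter arc goes the other way round — across 180°.
Signed shortest Δλ = ((-160.104 − 122.639 + 180) mod 360) − 180 = 77.257°.
Going east by 77.257° from +122.639° passes through 180° before reaching -160.104°.

Yes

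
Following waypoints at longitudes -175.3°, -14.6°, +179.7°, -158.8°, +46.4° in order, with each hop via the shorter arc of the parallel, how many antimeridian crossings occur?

3

Leg 1: -175.3° → -14.6°, shortest Δλ = 160.7° (east) — does not cross 180°.
Leg 2: -14.6° → +179.7°, shortest Δλ = -165.7° (west) — crosses 180°.
Leg 3: +179.7° → -158.8°, shortest Δλ = 21.5° (east) — crosses 180°.
Leg 4: -158.8° → +46.4°, shortest Δλ = -154.8° (west) — crosses 180°.
Total crossings: 3.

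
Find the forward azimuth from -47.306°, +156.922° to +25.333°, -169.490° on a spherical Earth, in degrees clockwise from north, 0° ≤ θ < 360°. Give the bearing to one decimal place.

30.7°

Δλ = -169.490 − 156.922 = -326.412°; wrapped into (−180°, 180°]: 33.588°.
θ = atan2( sin Δλ · cos φ₂ , cos φ₁ · sin φ₂ − sin φ₁ · cos φ₂ · cos Δλ )
  = atan2(0.50002, 0.84353) = 30.658° → normalised to [0°, 360°): 30.658°.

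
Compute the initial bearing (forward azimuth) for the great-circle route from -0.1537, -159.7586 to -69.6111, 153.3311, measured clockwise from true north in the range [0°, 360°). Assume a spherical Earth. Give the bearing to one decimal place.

Δλ = 153.3311 − -159.7586 = 313.0897°; wrapped into (−180°, 180°]: -46.9103°.
θ = atan2( sin Δλ · cos φ₂ , cos φ₁ · sin φ₂ − sin φ₁ · cos φ₂ · cos Δλ )
  = atan2(-0.25442, -0.93671) = -164.804° → normalised to [0°, 360°): 195.196°.

195.2°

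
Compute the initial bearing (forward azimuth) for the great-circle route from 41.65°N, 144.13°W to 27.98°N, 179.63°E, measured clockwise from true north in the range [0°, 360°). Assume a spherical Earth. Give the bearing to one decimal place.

256.8°

Δλ = 179.63 − -144.13 = 323.76°; wrapped into (−180°, 180°]: -36.24°.
θ = atan2( sin Δλ · cos φ₂ , cos φ₁ · sin φ₂ − sin φ₁ · cos φ₂ · cos Δλ )
  = atan2(-0.52207, -0.12279) = -103.236° → normalised to [0°, 360°): 256.764°.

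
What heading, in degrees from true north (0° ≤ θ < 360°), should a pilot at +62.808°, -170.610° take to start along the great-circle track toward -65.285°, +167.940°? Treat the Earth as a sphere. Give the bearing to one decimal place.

191.4°

Δλ = 167.940 − -170.610 = 338.550°; wrapped into (−180°, 180°]: -21.450°.
θ = atan2( sin Δλ · cos φ₂ , cos φ₁ · sin φ₂ − sin φ₁ · cos φ₂ · cos Δλ )
  = atan2(-0.15290, -0.76125) = -168.643° → normalised to [0°, 360°): 191.357°.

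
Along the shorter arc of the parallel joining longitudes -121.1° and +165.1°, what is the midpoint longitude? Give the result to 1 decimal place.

Signed shortest Δλ from -121.1° to +165.1° is -73.8°.
Midpoint longitude = -121.1° + (-73.8°)/2 = -121.1° − 36.9° = -158.0°.
(The naïve average (-121.1 + +165.1)/2 = 22.0° is on the wrong side of the globe.)

-158.0°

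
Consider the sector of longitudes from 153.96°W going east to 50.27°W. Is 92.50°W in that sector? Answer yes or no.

Yes

Band width going east from -153.96° to -50.27°: ((-50.27 − -153.96) mod 360) = 103.69°.
Offset of -92.50° east of the west edge: ((-92.50 − -153.96) mod 360) = 61.46°.
61.46° ≤ 103.69° ⇒ inside.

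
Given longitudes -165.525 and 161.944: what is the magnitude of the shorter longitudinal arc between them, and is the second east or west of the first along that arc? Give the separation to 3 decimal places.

Raw difference: 161.944 − -165.525 = 327.469°.
Normalise into (−180°, 180°]: 327.469° − 360° = -32.531°.
Negative ⇒ the second point lies to the west; separation 32.531°.

32.531° west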